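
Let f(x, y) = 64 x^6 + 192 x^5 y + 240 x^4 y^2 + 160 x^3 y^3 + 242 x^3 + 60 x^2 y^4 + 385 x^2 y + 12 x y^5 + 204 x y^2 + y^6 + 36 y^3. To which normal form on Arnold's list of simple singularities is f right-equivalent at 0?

The Hessian of f at 0 has rank 0. Corank 2; j^3 = (2*x + y)*(11*x + 6*y)^2 has shape L^2 M (L != M), so D-series; mu = 7 gives D_7.

D7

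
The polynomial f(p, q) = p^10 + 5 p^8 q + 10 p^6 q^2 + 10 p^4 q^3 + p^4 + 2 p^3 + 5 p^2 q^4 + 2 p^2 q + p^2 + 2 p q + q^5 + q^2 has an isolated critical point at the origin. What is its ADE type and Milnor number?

Type A4, Milnor number mu = 4.

The Hessian of f at 0 is [[2, 2], [2, 2]] with rank 1, so corank 1. A Groebner basis of the Jacobian ideal J(f) in C{p,q} is {p/2 + q^3 + q^2/2 + q/2, p^2 + p + q, p*q - p/2 + q^2/2 - q/2}; counting standard monomials gives mu = 4. Corank 1: A-series; mu = 4 gives A_4.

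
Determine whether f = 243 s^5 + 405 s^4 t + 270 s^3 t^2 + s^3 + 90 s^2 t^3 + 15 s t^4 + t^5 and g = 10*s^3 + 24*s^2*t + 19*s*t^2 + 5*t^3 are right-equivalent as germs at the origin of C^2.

The Hessian of f at 0 has rank 0. Corank 2; j^3 = s^3 is a perfect cube, so E-series; the 5-jet and mu = 8 give E_8. The Hessian of g at 0 has rank 0. Corank 2; j^3 = (s + t)*(10*s^2 + 14*s*t + 5*t^2) splits into three distinct lines over C (the quadratic factor has nonzero discriminant), so D_4. f is E_8 but g is D_4, hence not right-equivalent.

No.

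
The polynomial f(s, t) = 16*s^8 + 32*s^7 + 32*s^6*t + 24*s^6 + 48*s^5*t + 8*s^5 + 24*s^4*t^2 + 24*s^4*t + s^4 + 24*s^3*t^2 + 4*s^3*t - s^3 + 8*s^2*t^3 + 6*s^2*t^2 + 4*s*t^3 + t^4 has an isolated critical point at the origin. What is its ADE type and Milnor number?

Type E6, Milnor number mu = 6.

The Hessian of f at 0 is [[0, 0], [0, 0]] with rank 0, so corank 2. A Groebner basis of the Jacobian ideal J(f) in C{s,t} is {t^4, s*t^2 + t^3/3, s^2}; counting standard monomials gives mu = 6. Corank 2; j^3 = -s^3 is a perfect cube, so E-series; the 4-jet and mu = 6 give E_6.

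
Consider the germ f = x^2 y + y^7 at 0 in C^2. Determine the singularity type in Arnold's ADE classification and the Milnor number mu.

Type D_{8}, Milnor number mu = 8.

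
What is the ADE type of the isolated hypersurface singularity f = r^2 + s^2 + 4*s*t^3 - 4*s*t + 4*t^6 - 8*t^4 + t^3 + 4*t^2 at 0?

A_2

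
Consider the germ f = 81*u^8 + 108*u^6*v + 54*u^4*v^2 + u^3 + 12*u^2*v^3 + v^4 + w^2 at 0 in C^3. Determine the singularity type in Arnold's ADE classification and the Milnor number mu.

Type E6, Milnor number mu = 6.

The Hessian of f at 0 has rank 1. Corank 2; j^3 = u^3 is a perfect cube, so E-series; the 4-jet and mu = 6 give E_6.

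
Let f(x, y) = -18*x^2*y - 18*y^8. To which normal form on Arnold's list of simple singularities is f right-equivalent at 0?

The Hessian of f at 0 is [[0, 0], [0, 0]] with rank 0, so corank 2. A Groebner basis of the Jacobian ideal J(f) in C{x,y} is {x^2/8 + y^7, x^3, x*y}; counting standard monomials gives mu = 9. Corank 2; j^3 = -18*x^2*y has shape L^2 M (L != M), so D-series; mu = 9 gives D_9.

D_9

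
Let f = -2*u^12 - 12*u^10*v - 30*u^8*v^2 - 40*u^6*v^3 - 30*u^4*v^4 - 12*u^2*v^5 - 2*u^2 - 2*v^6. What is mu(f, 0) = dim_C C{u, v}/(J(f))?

The Hessian of f at 0 has rank 1. Corank 1: A-series; mu = 5 gives A_5.

5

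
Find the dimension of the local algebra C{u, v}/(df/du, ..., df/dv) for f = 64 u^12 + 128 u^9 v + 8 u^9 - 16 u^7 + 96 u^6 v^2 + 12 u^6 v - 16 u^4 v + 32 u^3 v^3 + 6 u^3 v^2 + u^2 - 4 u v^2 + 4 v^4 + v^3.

2

The Hessian of f at 0 has rank 1. Corank 1: A-series; mu = 2 gives A_2.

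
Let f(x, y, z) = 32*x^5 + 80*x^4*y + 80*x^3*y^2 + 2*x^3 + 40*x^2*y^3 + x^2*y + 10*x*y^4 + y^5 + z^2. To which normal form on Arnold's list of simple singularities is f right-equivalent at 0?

The Hessian of f at 0 has rank 1. Corank 2; j^3 = x^2*(2*x + y) has shape L^2 M (L != M), so D-series; mu = 6 gives D_6.

D6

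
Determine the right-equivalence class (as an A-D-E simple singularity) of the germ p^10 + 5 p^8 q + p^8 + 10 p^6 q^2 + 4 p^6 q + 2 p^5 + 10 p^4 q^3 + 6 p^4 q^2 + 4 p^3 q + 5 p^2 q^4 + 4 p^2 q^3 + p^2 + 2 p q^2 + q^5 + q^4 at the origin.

A4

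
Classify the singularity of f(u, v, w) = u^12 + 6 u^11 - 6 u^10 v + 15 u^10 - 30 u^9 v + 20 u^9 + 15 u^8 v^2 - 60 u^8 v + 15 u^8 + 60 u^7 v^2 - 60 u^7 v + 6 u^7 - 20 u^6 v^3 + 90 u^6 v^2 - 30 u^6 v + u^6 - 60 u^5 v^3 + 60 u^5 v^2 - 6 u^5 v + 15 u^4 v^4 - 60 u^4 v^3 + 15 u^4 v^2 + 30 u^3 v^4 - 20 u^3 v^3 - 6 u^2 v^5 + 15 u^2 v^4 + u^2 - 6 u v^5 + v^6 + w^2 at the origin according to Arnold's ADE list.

A_5

The Hessian of f at 0 is [[2, 0, 0], [0, 0, 0], [0, 0, 2]] with rank 2, so corank 1. A Groebner basis of the Jacobian ideal J(f) in C{u,v,w} is {v^5, u, w}; counting standard monomials gives mu = 5. Corank 1: A-series; mu = 5 gives A_5.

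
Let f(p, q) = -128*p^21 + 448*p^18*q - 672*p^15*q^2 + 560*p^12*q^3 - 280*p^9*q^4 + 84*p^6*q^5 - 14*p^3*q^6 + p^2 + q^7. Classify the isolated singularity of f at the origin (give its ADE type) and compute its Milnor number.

Type A6, Milnor number mu = 6.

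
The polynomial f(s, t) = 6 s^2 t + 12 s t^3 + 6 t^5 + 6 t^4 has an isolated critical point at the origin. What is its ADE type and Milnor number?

The Hessian of f at 0 has rank 0. Corank 2; j^3 = 6*s^2*t has shape L^2 M (L != M), so D-series; mu = 5 gives D_5.

Type D_{5}, Milnor number mu = 5.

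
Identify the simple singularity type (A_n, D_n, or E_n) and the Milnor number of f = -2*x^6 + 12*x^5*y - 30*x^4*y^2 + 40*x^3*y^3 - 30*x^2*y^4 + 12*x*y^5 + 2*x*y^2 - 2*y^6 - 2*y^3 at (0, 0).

The Hessian of f at 0 is [[0, 0], [0, 0]] with rank 0, so corank 2. A Groebner basis of the Jacobian ideal J(f) in C{x,y} is {x^5 - y^2/6, y^3, x*y - y^2}; counting standard monomials gives mu = 7. Corank 2; j^3 = 2*y^2*(x - y) has shape L^2 M (L != M), so D-series; mu = 7 gives D_7.

Type D_{7}, Milnor number mu = 7.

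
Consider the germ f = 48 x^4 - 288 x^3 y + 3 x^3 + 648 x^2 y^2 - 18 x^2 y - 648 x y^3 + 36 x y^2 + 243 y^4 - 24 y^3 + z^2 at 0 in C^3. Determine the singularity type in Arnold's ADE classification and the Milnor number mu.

The Hessian of f at 0 is [[0, 0, 0], [0, 0, 0], [0, 0, 2]] with rank 1, so corank 2. A Groebner basis of the Jacobian ideal J(f) in C{x,y,z} is {y^4, x*y^2 - 11*y^3/6, x^2 - 4*x*y + 4*y^2, z}; counting standard monomials gives mu = 6. Corank 2; j^3 = 3*(x - 2*y)^3 is a perfect cube, so E-series; the 4-jet and mu = 6 give E_6.

Type E_6, Milnor number mu = 6.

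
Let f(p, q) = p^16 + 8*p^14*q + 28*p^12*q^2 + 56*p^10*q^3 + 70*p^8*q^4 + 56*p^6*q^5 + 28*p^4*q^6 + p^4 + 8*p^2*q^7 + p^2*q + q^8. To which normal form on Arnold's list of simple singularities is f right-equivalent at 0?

The Hessian of f at 0 has rank 0. Corank 2; j^3 = p^2*q has shape L^2 M (L != M), so D-series; mu = 9 gives D_9.

D9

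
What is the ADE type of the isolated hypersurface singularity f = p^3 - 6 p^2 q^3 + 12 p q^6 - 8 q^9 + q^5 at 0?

The Hessian of f at 0 has rank 0. Corank 2; j^3 = p^3 is a perfect cube, so E-series; the 5-jet and mu = 8 give E_8.

E_{8}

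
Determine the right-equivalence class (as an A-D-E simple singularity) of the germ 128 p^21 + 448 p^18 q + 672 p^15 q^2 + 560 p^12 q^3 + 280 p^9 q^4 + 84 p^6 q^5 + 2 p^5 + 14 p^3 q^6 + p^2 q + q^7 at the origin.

D8

The Hessian of f at 0 is [[0, 0], [0, 0]] with rank 0, so corank 2. A Groebner basis of the Jacobian ideal J(f) in C{p,q} is {p^2/7 + q^6, p^3, p*q}; counting standard monomials gives mu = 8. Corank 2; j^3 = p^2*q has shape L^2 M (L != M), so D-series; mu = 8 gives D_8.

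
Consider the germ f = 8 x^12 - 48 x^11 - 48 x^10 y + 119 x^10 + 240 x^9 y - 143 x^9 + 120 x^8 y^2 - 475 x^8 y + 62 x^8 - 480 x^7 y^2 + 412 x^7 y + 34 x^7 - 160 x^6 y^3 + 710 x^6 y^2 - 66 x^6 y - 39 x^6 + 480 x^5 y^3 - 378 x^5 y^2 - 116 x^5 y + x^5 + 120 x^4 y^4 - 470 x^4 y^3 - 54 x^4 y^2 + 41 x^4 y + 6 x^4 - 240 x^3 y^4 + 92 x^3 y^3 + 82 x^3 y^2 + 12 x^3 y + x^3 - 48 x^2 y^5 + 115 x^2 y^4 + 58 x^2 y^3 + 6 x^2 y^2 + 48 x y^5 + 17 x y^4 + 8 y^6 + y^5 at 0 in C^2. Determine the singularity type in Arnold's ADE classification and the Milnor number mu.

Type E8, Milnor number mu = 8.

The Hessian of f at 0 has rank 0. Corank 2; j^3 = x^3 is a perfect cube, so E-series; the 5-jet and mu = 8 give E_8.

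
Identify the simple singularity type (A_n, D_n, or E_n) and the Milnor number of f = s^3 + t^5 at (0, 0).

The Hessian of f at 0 is [[0, 0], [0, 0]] with rank 0, so corank 2. A Groebner basis of the Jacobian ideal J(f) in C{s,t} is {t^4, s^2}; counting standard monomials gives mu = 8. Corank 2; j^3 = s^3 is a perfect cube, so E-series; the 5-jet and mu = 8 give E_8.

Type E_8, Milnor number mu = 8.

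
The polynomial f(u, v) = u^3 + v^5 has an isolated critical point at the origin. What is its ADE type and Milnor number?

Type E8, Milnor number mu = 8.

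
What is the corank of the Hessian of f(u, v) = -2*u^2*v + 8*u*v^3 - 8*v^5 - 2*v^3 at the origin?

Hessian at 0 has rank 0.

2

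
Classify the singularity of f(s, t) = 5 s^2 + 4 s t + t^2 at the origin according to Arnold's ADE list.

The Hessian of f at 0 has rank 2. Corank 0: nondegenerate Morse point, so A_1.

A_{1}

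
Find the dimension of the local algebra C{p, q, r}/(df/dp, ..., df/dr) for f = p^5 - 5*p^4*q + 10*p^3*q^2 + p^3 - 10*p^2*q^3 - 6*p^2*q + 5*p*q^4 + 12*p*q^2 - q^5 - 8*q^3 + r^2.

The Hessian of f at 0 has rank 1. Corank 2; j^3 = (p - 2*q)^3 is a perfect cube, so E-series; the 5-jet and mu = 8 give E_8.

8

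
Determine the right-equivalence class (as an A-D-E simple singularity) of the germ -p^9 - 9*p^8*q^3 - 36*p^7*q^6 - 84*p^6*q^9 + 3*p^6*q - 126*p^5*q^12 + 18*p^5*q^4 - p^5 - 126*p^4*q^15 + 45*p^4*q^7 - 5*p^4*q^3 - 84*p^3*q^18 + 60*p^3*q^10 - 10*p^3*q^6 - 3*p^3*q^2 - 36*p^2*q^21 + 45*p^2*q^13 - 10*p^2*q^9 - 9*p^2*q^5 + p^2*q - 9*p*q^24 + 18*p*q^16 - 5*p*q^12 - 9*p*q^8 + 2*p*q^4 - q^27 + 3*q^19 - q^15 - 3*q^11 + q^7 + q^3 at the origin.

D_4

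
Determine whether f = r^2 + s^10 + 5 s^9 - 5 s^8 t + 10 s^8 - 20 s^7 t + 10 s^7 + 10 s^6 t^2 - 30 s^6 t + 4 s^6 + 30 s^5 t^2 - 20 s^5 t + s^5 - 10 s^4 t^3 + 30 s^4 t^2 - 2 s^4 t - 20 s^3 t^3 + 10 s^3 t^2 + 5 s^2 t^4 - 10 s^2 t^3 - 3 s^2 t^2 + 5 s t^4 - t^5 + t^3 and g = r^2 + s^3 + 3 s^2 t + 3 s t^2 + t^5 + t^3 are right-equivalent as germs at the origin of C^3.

Yes.

The Hessian of f at 0 is [[0, 0, 0], [0, 0, 0], [0, 0, 2]] with rank 1, so corank 2. A Groebner basis of the Jacobian ideal J(f) in C{s,t,r} is {s^4 - 2*s*t^2, s^2*t - s*t^2 - t^2/2, t^3, r}; counting standard monomials gives mu = 8. Corank 2; j^3 = t^3 is a perfect cube, so E-series; the 5-jet and mu = 8 give E_8. The Hessian of g at 0 is [[0, 0, 0], [0, 0, 0], [0, 0, 2]] with rank 1, so corank 2. A Groebner basis of the Jacobian ideal J(g) in C{s,t,r} is {t^4, s^2 + 2*s*t + t^2, r}; counting standard monomials gives mu = 8. Corank 2; j^3 = (s + t)^3 is a perfect cube, so E-series; the 5-jet and mu = 8 give E_8. Both have type E_8, hence right-equivalent.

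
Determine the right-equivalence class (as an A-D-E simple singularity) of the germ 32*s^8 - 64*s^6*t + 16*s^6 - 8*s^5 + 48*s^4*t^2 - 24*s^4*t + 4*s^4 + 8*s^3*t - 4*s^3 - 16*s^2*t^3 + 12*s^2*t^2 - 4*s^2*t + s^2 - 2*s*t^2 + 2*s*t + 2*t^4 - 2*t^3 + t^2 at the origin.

A_{3}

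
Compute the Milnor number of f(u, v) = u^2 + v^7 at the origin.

6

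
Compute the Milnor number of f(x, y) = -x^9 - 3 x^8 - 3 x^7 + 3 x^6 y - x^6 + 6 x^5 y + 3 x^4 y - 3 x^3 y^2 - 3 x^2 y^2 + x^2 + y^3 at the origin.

2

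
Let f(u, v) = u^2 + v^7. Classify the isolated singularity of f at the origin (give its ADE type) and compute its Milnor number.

The Hessian of f at 0 is [[2, 0], [0, 0]] with rank 1, so corank 1. A Groebner basis of the Jacobian ideal J(f) in C{u,v} is {v^6, u}; counting standard monomials gives mu = 6. Corank 1: A-series; mu = 6 gives A_6.

Type A_6, Milnor number mu = 6.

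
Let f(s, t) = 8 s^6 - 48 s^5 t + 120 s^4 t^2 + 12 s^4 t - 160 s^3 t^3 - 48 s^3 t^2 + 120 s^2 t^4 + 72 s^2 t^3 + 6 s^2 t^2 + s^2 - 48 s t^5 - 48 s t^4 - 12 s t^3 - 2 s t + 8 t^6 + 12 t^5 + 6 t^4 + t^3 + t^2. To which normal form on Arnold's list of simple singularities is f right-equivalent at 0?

A_2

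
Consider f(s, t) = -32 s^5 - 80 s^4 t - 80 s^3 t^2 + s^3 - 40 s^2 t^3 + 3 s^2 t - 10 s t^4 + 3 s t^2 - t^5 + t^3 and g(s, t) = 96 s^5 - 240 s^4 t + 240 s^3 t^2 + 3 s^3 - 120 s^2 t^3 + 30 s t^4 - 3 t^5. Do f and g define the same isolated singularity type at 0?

Yes.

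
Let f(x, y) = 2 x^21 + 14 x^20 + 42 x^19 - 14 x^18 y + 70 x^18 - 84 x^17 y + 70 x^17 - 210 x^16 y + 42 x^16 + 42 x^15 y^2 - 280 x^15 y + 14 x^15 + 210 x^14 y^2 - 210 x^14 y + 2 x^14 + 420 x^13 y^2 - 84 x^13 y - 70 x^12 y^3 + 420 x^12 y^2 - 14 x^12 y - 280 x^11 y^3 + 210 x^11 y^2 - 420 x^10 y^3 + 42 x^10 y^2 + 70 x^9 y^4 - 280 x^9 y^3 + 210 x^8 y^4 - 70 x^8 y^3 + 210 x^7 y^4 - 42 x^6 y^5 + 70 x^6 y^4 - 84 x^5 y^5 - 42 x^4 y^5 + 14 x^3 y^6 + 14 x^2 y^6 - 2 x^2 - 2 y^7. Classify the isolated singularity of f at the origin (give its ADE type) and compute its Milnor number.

The Hessian of f at 0 has rank 1. Corank 1: A-series; mu = 6 gives A_6.

Type A_{6}, Milnor number mu = 6.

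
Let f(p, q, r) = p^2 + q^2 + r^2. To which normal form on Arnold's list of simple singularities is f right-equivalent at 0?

A_1

The Hessian of f at 0 is [[2, 0, 0], [0, 2, 0], [0, 0, 2]] with rank 3, so corank 0. A Groebner basis of the Jacobian ideal J(f) in C{p,q,r} is {p, q, r}; counting standard monomials gives mu = 1. Corank 0: nondegenerate Morse point, so A_1.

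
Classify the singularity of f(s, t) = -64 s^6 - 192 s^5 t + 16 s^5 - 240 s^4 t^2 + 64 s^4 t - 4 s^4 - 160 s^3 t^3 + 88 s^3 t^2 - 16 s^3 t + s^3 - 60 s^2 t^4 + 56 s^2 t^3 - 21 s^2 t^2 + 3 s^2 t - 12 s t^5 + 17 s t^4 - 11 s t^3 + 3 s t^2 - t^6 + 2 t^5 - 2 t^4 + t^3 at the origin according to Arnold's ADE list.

E_{7}

The Hessian of f at 0 is [[0, 0], [0, 0]] with rank 0, so corank 2. A Groebner basis of the Jacobian ideal J(f) in C{s,t} is {3*s^2/7 + 6*s*t/7 + t^4 - t^3/7 + 3*t^2/7, s^3 + 18*s^2/7 + 36*s*t/7 + t^3/7 + 18*t^2/7, s^2*t - 13*s^2/7 - 26*s*t/7 - 8*t^3/21 - 13*t^2/7, s^2 + s*t^2 + 2*s*t + 2*t^3/3 + t^2}; counting standard monomials gives mu = 7. Corank 2; j^3 = (s + t)^3 is a perfect cube, so E-series; the 4-jet and mu = 7 give E_7.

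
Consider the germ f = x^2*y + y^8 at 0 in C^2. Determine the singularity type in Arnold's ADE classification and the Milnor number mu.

The Hessian of f at 0 is [[0, 0], [0, 0]] with rank 0, so corank 2. A Groebner basis of the Jacobian ideal J(f) in C{x,y} is {x^2/8 + y^7, x^3, x*y}; counting standard monomials gives mu = 9. Corank 2; j^3 = x^2*y has shape L^2 M (L != M), so D-series; mu = 9 gives D_9.

Type D_9, Milnor number mu = 9.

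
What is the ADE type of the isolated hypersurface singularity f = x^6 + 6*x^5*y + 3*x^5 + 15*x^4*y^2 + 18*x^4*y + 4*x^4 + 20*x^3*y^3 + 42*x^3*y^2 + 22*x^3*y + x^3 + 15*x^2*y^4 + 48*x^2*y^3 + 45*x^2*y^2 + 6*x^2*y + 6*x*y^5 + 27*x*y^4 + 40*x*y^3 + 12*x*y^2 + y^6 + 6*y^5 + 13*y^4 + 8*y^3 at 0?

E_{6}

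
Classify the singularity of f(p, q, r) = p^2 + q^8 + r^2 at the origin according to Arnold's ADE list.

The Hessian of f at 0 has rank 2. Corank 1: A-series; mu = 7 gives A_7.

A7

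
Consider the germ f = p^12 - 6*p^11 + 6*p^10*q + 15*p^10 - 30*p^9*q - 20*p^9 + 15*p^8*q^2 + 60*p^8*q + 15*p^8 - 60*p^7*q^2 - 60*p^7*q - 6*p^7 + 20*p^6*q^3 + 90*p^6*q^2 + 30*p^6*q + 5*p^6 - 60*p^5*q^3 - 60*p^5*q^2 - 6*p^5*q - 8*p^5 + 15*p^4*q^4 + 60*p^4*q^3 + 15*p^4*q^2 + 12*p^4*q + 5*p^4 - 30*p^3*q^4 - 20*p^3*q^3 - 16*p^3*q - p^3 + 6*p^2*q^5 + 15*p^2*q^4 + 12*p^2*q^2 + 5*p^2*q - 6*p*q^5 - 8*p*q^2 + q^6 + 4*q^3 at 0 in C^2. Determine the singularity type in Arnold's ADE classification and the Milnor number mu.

Type D_{7}, Milnor number mu = 7.

The Hessian of f at 0 has rank 0. Corank 2; j^3 = -(p - 2*q)^2*(p - q) has shape L^2 M (L != M), so D-series; mu = 7 gives D_7.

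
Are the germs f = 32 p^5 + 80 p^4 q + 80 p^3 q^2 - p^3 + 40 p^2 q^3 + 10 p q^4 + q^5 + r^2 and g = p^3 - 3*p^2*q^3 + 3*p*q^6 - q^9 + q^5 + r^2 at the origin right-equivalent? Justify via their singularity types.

Yes.

The Hessian of f at 0 has rank 1. Corank 2; j^3 = -p^3 is a perfect cube, so E-series; the 5-jet and mu = 8 give E_8. The Hessian of g at 0 has rank 1. Corank 2; j^3 = p^3 is a perfect cube, so E-series; the 5-jet and mu = 8 give E_8. Both have type E_8, hence right-equivalent.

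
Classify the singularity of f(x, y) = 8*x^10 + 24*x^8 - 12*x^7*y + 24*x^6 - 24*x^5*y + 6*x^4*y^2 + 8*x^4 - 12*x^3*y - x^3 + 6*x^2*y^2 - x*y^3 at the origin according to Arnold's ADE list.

E7

The Hessian of f at 0 is [[0, 0], [0, 0]] with rank 0, so corank 2. A Groebner basis of the Jacobian ideal J(f) in C{x,y} is {3*x^2/4 + y^4 + y^3/4, x^3, x^2*y - x^2/4 - y^3/12, -x^2 + x*y^2 - y^3/3}; counting standard monomials gives mu = 7. Corank 2; j^3 = -x^3 is a perfect cube, so E-series; the 4-jet and mu = 7 give E_7.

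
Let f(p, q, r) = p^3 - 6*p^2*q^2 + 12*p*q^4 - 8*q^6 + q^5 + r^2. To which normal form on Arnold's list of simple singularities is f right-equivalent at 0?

E_{8}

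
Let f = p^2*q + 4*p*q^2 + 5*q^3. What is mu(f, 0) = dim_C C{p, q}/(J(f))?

4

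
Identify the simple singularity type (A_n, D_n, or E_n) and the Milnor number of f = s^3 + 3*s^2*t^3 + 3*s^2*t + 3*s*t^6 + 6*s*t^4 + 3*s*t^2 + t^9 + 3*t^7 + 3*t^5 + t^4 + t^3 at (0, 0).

The Hessian of f at 0 has rank 0. Corank 2; j^3 = (s + t)^3 is a perfect cube, so E-series; the 4-jet and mu = 6 give E_6.

Type E6, Milnor number mu = 6.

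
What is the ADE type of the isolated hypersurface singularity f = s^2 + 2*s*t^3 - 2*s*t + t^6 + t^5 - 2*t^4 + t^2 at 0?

A_4

The Hessian of f at 0 is [[2, -2], [-2, 2]] with rank 1, so corank 1. A Groebner basis of the Jacobian ideal J(f) in C{s,t} is {s + t^3 - t, s^2 - t^2, s*t - t^2}; counting standard monomials gives mu = 4. Corank 1: A-series; mu = 4 gives A_4.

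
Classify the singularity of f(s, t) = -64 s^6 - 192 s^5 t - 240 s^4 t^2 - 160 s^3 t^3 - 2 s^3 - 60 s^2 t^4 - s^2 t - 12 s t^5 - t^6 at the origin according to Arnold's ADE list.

D7

The Hessian of f at 0 is [[0, 0], [0, 0]] with rank 0, so corank 2. A Groebner basis of the Jacobian ideal J(f) in C{s,t} is {-s*t/12 + t^5, s*t^2, s^2 + s*t/2}; counting standard monomials gives mu = 7. Corank 2; j^3 = -s^2*(2*s + t) has shape L^2 M (L != M), so D-series; mu = 7 gives D_7.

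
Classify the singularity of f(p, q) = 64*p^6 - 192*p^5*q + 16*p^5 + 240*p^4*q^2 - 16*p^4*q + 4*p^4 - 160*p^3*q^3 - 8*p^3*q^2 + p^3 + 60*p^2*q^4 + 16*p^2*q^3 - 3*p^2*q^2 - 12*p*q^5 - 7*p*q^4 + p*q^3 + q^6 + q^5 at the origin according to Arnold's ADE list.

E_7

The Hessian of f at 0 has rank 0. Corank 2; j^3 = p^3 is a perfect cube, so E-series; the 4-jet and mu = 7 give E_7.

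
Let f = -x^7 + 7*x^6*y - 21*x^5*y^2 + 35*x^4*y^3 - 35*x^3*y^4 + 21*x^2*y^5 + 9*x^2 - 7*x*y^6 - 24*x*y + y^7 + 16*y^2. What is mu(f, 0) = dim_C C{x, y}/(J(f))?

6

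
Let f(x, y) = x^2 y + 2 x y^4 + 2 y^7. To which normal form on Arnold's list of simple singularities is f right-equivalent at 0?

D_{8}

The Hessian of f at 0 has rank 0. Corank 2; j^3 = x^2*y has shape L^2 M (L != M), so D-series; mu = 8 gives D_8.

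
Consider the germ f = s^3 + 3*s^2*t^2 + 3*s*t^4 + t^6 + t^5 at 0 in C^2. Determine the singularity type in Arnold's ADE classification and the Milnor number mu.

The Hessian of f at 0 is [[0, 0], [0, 0]] with rank 0, so corank 2. A Groebner basis of the Jacobian ideal J(f) in C{s,t} is {t^4, s^3, s^2/2 + s*t^2}; counting standard monomials gives mu = 8. Corank 2; j^3 = s^3 is a perfect cube, so E-series; the 5-jet and mu = 8 give E_8.

Type E8, Milnor number mu = 8.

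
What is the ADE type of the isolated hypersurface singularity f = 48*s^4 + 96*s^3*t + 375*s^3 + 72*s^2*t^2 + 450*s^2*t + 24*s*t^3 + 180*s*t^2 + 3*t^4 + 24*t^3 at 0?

E_6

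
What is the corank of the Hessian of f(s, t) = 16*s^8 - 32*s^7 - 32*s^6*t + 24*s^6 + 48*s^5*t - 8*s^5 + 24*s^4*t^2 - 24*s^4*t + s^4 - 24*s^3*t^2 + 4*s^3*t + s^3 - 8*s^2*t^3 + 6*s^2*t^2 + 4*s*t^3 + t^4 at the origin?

2

The Hessian at 0 is [[0, 0], [0, 0]] of rank 0; hence corank 2.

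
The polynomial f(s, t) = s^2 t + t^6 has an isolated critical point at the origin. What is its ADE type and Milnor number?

Type D_{7}, Milnor number mu = 7.

The Hessian of f at 0 has rank 0. Corank 2; j^3 = s^2*t has shape L^2 M (L != M), so D-series; mu = 7 gives D_7.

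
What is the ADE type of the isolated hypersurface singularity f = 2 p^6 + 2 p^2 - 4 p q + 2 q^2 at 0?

A_5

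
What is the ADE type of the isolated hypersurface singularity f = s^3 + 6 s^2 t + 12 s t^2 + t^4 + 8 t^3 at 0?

The Hessian of f at 0 has rank 0. Corank 2; j^3 = (s + 2*t)^3 is a perfect cube, so E-series; the 4-jet and mu = 6 give E_6.

E_6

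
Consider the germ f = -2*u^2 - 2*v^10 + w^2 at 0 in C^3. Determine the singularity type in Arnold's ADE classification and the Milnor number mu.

Type A_9, Milnor number mu = 9.

The Hessian of f at 0 has rank 2. Corank 1: A-series; mu = 9 gives A_9.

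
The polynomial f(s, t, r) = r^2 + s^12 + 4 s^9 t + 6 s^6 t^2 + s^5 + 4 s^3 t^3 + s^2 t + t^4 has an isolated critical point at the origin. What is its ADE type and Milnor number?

Type D_5, Milnor number mu = 5.

The Hessian of f at 0 is [[0, 0, 0], [0, 0, 0], [0, 0, 2]] with rank 1, so corank 2. A Groebner basis of the Jacobian ideal J(f) in C{s,t,r} is {s^3, s^2/4 + t^3, s*t, r}; counting standard monomials gives mu = 5. Corank 2; j^3 = s^2*t has shape L^2 M (L != M), so D-series; mu = 5 gives D_5.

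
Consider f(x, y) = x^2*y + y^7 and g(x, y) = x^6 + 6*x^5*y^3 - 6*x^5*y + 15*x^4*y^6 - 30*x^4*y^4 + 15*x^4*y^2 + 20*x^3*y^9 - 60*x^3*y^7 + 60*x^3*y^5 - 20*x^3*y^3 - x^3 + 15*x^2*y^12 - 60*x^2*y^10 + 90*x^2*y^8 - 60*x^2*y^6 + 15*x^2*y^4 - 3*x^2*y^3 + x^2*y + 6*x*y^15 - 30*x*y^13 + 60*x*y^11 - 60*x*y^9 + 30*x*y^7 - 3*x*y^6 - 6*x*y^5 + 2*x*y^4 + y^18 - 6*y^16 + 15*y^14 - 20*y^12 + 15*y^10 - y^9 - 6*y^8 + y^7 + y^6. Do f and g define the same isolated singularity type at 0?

The Hessian of f at 0 is [[0, 0], [0, 0]] with rank 0, so corank 2. A Groebner basis of the Jacobian ideal J(f) in C{x,y} is {x^2/7 + y^6, x^3, x*y}; counting standard monomials gives mu = 8. Corank 2; j^3 = x^2*y has shape L^2 M (L != M), so D-series; mu = 8 gives D_8. The Hessian of g at 0 is [[0, 0], [0, 0]] with rank 0, so corank 2. A Groebner basis of the Jacobian ideal J(g) in C{x,y} is {-x^2 + x*y + y^4, x^3, x^2*y, -x^2/6 + x*y^2}; counting standard monomials gives mu = 7. Corank 2; j^3 = -x^2*(x - y) has shape L^2 M (L != M), so D-series; mu = 7 gives D_7. f is D_8 but g is D_7, hence not right-equivalent.

No.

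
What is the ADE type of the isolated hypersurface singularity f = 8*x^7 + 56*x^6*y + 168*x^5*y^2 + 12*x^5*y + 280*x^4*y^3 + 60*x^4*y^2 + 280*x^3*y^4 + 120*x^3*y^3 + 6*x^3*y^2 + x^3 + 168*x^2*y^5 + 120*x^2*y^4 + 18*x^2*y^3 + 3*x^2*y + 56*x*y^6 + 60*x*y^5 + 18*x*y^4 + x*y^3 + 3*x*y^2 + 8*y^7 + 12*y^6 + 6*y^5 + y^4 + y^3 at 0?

E_7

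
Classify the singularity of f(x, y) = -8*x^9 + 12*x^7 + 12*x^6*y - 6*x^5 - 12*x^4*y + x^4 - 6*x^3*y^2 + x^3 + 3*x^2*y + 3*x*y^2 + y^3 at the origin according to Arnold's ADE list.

E_{6}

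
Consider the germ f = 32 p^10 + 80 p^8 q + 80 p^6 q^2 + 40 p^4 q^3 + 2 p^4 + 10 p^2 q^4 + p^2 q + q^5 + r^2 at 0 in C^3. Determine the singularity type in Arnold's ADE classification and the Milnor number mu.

Type D_6, Milnor number mu = 6.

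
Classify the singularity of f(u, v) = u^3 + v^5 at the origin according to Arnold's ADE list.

E_{8}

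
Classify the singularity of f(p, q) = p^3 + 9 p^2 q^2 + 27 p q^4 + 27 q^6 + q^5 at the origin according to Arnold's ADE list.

E_8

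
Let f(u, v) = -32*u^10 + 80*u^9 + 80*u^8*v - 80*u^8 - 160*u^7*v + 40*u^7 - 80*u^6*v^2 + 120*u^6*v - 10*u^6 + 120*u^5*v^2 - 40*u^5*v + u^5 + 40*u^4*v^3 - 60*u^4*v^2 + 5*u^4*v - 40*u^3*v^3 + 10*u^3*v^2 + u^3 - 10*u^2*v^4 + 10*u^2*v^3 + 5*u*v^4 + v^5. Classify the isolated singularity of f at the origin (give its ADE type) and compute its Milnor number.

The Hessian of f at 0 has rank 0. Corank 2; j^3 = u^3 is a perfect cube, so E-series; the 5-jet and mu = 8 give E_8.

Type E8, Milnor number mu = 8.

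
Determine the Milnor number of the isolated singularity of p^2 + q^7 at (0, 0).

6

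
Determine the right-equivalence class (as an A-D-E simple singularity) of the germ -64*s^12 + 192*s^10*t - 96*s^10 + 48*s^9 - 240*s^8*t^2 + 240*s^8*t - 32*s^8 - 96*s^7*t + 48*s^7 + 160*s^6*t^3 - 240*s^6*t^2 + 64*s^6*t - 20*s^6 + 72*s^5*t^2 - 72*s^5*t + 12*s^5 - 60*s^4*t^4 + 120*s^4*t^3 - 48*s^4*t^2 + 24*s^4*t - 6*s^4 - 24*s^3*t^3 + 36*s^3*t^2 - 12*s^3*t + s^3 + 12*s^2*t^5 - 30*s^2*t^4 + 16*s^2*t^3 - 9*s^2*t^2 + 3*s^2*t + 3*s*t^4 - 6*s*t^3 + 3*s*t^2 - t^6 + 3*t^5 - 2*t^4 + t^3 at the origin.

The Hessian of f at 0 has rank 0. Corank 2; j^3 = (s + t)^3 is a perfect cube, so E-series; the 4-jet and mu = 6 give E_6.

E_{6}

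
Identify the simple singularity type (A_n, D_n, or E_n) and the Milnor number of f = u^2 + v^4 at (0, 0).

Type A_{3}, Milnor number mu = 3.

The Hessian of f at 0 is [[2, 0], [0, 0]] with rank 1, so corank 1. A Groebner basis of the Jacobian ideal J(f) in C{u,v} is {v^3, u}; counting standard monomials gives mu = 3. Corank 1: A-series; mu = 3 gives A_3.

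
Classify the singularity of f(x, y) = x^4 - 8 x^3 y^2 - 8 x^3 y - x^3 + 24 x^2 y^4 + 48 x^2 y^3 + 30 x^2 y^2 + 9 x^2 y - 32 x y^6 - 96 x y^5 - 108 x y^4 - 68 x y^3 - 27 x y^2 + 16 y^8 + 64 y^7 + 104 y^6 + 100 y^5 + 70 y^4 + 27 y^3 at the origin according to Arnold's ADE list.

The Hessian of f at 0 has rank 0. Corank 2; j^3 = -(x - 3*y)^3 is a perfect cube, so E-series; the 4-jet and mu = 6 give E_6.

E6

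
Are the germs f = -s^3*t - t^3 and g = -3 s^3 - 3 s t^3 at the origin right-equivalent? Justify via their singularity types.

The Hessian of f at 0 is [[0, 0], [0, 0]] with rank 0, so corank 2. A Groebner basis of the Jacobian ideal J(f) in C{s,t} is {s^3 + 3*t^2, s^2*t, t^3}; counting standard monomials gives mu = 7. Corank 2; j^3 = -t^3 is a perfect cube, so E-series; the 4-jet and mu = 7 give E_7. The Hessian of g at 0 is [[0, 0], [0, 0]] with rank 0, so corank 2. A Groebner basis of the Jacobian ideal J(g) in C{s,t} is {s^3, s*t^2, 3*s^2 + t^3}; counting standard monomials gives mu = 7. Corank 2; j^3 = -3*s^3 is a perfect cube, so E-series; the 4-jet and mu = 7 give E_7. Both have type E_7, hence right-equivalent.

Yes.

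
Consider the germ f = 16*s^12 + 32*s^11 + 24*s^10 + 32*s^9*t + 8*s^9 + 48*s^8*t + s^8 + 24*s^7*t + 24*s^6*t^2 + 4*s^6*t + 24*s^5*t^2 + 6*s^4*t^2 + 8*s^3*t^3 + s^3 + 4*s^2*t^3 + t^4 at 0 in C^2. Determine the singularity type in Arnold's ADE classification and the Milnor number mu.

Type E6, Milnor number mu = 6.

The Hessian of f at 0 has rank 0. Corank 2; j^3 = s^3 is a perfect cube, so E-series; the 4-jet and mu = 6 give E_6.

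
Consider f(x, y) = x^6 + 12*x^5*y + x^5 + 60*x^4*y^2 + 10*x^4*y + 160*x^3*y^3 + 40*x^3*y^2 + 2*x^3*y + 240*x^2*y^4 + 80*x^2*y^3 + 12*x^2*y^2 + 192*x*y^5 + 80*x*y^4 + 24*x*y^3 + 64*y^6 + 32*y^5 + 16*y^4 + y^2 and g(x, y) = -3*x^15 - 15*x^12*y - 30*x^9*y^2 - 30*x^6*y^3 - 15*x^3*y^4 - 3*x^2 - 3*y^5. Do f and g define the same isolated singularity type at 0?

Yes.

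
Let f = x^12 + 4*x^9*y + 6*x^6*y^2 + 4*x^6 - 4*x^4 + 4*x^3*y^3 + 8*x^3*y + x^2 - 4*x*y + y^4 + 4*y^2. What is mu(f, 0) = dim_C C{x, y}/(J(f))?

The Hessian of f at 0 has rank 1. Corank 1: A-series; mu = 3 gives A_3.

3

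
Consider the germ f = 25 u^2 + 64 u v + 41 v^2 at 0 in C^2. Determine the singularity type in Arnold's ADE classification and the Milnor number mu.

Type A_1, Milnor number mu = 1.

The Hessian of f at 0 is [[50, 64], [64, 82]] with rank 2, so corank 0. A Groebner basis of the Jacobian ideal J(f) in C{u,v} is {u, v}; counting standard monomials gives mu = 1. Corank 0: nondegenerate Morse point, so A_1.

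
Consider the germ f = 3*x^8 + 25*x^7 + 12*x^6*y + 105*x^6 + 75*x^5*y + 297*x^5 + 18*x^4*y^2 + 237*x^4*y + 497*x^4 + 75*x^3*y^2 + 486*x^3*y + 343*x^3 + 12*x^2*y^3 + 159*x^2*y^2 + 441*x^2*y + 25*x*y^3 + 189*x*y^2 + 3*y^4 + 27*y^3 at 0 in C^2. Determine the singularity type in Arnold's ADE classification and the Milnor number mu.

The Hessian of f at 0 has rank 0. Corank 2; j^3 = (7*x + 3*y)^3 is a perfect cube, so E-series; the 4-jet and mu = 7 give E_7.

Type E7, Milnor number mu = 7.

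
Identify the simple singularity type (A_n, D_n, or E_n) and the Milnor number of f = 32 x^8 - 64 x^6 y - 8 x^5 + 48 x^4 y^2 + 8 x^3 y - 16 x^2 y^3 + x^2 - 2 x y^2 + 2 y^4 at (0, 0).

Type A_{3}, Milnor number mu = 3.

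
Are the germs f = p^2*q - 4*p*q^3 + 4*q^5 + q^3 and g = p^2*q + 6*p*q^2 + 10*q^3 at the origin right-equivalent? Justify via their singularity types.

The Hessian of f at 0 is [[0, 0], [0, 0]] with rank 0, so corank 2. A Groebner basis of the Jacobian ideal J(f) in C{p,q} is {q^3, p^2 + 3*q^2, p*q}; counting standard monomials gives mu = 4. Corank 2; j^3 = q*(p^2 + q^2) splits into three distinct lines over C (the quadratic factor has nonzero discriminant), so D_4. The Hessian of g at 0 is [[0, 0], [0, 0]] with rank 0, so corank 2. A Groebner basis of the Jacobian ideal J(g) in C{p,q} is {q^3, p^2 - 6*q^2, p*q + 3*q^2}; counting standard monomials gives mu = 4. Corank 2; j^3 = q*(p^2 + 6*p*q + 10*q^2) splits into three distinct lines over C (the quadratic factor has nonzero discriminant), so D_4. Both have type D_4, hence right-equivalent.

Yes.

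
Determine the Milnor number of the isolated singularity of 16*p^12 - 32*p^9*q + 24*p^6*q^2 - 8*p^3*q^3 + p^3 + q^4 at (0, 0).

The Hessian of f at 0 has rank 0. Corank 2; j^3 = p^3 is a perfect cube, so E-series; the 4-jet and mu = 6 give E_6.

6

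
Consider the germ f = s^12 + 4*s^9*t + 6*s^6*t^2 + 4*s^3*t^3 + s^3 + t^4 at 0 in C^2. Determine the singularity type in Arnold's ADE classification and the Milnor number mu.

Type E_{6}, Milnor number mu = 6.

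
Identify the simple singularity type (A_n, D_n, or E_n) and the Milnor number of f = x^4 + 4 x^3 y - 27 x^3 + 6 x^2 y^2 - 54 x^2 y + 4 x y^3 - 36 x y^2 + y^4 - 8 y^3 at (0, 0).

Type E_{6}, Milnor number mu = 6.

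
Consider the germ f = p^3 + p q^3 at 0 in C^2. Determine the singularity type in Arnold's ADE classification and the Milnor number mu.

Type E_{7}, Milnor number mu = 7.

The Hessian of f at 0 has rank 0. Corank 2; j^3 = p^3 is a perfect cube, so E-series; the 4-jet and mu = 7 give E_7.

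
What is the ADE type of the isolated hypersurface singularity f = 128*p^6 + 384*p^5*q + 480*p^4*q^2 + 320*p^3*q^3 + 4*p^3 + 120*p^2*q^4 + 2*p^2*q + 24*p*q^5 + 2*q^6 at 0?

D_7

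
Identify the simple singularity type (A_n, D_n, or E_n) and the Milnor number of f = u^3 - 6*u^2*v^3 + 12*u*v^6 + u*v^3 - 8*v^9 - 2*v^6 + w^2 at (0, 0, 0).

Type E7, Milnor number mu = 7.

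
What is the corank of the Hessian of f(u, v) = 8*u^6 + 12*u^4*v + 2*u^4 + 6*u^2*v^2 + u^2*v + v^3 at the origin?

Hessian at 0 has rank 0.

2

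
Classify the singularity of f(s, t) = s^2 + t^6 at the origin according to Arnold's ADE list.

The Hessian of f at 0 has rank 1. Corank 1: A-series; mu = 5 gives A_5.

A_5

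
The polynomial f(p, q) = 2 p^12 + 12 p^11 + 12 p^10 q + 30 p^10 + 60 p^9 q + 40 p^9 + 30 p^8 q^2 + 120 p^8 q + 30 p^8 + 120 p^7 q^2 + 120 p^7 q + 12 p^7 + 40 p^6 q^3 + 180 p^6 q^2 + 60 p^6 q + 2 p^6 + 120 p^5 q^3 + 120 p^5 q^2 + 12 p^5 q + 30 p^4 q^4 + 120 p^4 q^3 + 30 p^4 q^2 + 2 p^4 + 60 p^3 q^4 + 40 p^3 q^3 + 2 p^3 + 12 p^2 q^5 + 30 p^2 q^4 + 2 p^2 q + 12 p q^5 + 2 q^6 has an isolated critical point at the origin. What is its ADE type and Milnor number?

Type D_7, Milnor number mu = 7.

The Hessian of f at 0 is [[0, 0], [0, 0]] with rank 0, so corank 2. A Groebner basis of the Jacobian ideal J(f) in C{p,q} is {-p*q/6 + q^5, p*q^2, p^2 + p*q}; counting standard monomials gives mu = 7. Corank 2; j^3 = 2*p^2*(p + q) has shape L^2 M (L != M), so D-series; mu = 7 gives D_7.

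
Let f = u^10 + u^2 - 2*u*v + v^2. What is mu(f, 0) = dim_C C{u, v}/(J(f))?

The Hessian of f at 0 has rank 1. Corank 1: A-series; mu = 9 gives A_9.

9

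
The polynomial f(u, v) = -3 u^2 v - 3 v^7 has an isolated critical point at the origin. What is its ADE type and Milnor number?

Type D8, Milnor number mu = 8.

The Hessian of f at 0 is [[0, 0], [0, 0]] with rank 0, so corank 2. A Groebner basis of the Jacobian ideal J(f) in C{u,v} is {u^2/7 + v^6, u^3, u*v}; counting standard monomials gives mu = 8. Corank 2; j^3 = -3*u^2*v has shape L^2 M (L != M), so D-series; mu = 8 gives D_8.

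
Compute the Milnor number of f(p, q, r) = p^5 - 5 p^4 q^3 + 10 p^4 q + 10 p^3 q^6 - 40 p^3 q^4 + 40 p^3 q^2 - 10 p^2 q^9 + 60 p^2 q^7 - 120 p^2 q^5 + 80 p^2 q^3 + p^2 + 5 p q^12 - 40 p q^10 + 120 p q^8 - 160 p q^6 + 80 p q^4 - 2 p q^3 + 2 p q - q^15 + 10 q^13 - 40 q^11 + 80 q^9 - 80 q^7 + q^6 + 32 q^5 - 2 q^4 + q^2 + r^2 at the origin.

4

The Hessian of f at 0 is [[2, 2, 0], [2, 2, 0], [0, 0, 2]] with rank 2, so corank 1. A Groebner basis of the Jacobian ideal J(f) in C{p,q,r} is {-p + q^3 - q, p^2 - q^2, p*q + q^2, r}; counting standard monomials gives mu = 4. Corank 1: A-series; mu = 4 gives A_4.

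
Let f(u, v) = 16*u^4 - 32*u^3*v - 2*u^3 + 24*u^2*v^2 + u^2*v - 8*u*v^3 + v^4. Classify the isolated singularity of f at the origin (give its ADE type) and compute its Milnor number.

Type D_{5}, Milnor number mu = 5.

The Hessian of f at 0 has rank 0. Corank 2; j^3 = -u^2*(2*u - v) has shape L^2 M (L != M), so D-series; mu = 5 gives D_5.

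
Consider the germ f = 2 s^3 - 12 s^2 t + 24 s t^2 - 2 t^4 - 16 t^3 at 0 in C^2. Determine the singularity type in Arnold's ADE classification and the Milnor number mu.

Type E_6, Milnor number mu = 6.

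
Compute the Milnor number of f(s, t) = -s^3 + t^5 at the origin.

The Hessian of f at 0 has rank 0. Corank 2; j^3 = -s^3 is a perfect cube, so E-series; the 5-jet and mu = 8 give E_8.

8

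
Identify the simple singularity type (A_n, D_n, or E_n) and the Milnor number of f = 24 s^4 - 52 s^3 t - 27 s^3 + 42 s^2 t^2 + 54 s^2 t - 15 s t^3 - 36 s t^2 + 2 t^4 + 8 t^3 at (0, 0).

Type E7, Milnor number mu = 7.

The Hessian of f at 0 has rank 0. Corank 2; j^3 = -(3*s - 2*t)^3 is a perfect cube, so E-series; the 4-jet and mu = 7 give E_7.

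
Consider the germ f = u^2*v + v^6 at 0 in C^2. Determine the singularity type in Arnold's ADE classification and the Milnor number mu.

Type D_7, Milnor number mu = 7.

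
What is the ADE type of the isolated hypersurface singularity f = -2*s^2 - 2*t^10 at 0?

A9

The Hessian of f at 0 has rank 1. Corank 1: A-series; mu = 9 gives A_9.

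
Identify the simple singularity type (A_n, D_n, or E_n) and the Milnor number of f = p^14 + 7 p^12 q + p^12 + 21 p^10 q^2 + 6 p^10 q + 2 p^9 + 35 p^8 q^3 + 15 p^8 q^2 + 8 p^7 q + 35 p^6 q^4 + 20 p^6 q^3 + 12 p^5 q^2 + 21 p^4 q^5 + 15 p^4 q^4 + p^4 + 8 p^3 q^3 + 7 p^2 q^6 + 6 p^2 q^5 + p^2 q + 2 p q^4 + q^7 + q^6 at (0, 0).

The Hessian of f at 0 has rank 0. Corank 2; j^3 = p^2*q has shape L^2 M (L != M), so D-series; mu = 7 gives D_7.

Type D_{7}, Milnor number mu = 7.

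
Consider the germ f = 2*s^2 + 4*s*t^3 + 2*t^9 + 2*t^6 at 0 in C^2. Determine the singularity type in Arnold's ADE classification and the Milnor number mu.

Type A_8, Milnor number mu = 8.

The Hessian of f at 0 has rank 1. Corank 1: A-series; mu = 8 gives A_8.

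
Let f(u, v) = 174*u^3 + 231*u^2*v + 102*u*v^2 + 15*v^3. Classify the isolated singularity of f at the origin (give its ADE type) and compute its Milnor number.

The Hessian of f at 0 is [[0, 0], [0, 0]] with rank 0, so corank 2. A Groebner basis of the Jacobian ideal J(f) in C{u,v} is {v^3, u^2 - v^2/13, u*v + 4*v^2/13}; counting standard monomials gives mu = 4. Corank 2; j^3 = 3*(2*u + v)*(29*u^2 + 24*u*v + 5*v^2) splits into three distinct lines over C (the quadratic factor has nonzero discriminant), so D_4.

Type D_4, Milnor number mu = 4.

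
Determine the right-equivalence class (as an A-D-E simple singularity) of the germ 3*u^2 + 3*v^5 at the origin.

A_4

The Hessian of f at 0 has rank 1. Corank 1: A-series; mu = 4 gives A_4.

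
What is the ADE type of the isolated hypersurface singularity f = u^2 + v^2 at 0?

The Hessian of f at 0 is [[2, 0], [0, 2]] with rank 2, so corank 0. A Groebner basis of the Jacobian ideal J(f) in C{u,v} is {u, v}; counting standard monomials gives mu = 1. Corank 0: nondegenerate Morse point, so A_1.

A_1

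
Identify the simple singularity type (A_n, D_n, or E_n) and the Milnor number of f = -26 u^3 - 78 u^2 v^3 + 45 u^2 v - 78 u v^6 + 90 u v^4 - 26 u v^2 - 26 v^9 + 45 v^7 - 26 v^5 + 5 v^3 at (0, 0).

Type D_4, Milnor number mu = 4.

The Hessian of f at 0 has rank 0. Corank 2; j^3 = -(2*u - v)*(13*u^2 - 16*u*v + 5*v^2) splits into three distinct lines over C (the quadratic factor has nonzero discriminant), so D_4.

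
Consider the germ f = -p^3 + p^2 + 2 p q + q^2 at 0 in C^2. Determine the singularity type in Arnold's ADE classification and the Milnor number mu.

The Hessian of f at 0 is [[2, 2], [2, 2]] with rank 1, so corank 1. A Groebner basis of the Jacobian ideal J(f) in C{p,q} is {q^2, p + q}; counting standard monomials gives mu = 2. Corank 1: A-series; mu = 2 gives A_2.

Type A_2, Milnor number mu = 2.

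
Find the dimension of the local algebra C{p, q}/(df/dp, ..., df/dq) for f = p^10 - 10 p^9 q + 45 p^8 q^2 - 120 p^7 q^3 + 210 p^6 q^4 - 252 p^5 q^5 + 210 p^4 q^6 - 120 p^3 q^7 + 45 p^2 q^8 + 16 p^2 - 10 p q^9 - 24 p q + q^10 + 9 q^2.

The Hessian of f at 0 is [[32, -24], [-24, 18]] with rank 1, so corank 1. A Groebner basis of the Jacobian ideal J(f) in C{p,q} is {q^9, p - 3*q/4}; counting standard monomials gives mu = 9. Corank 1: A-series; mu = 9 gives A_9.

9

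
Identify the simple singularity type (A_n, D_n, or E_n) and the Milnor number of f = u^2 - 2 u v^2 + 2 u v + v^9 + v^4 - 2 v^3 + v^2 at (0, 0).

The Hessian of f at 0 has rank 1. Corank 1: A-series; mu = 8 gives A_8.

Type A8, Milnor number mu = 8.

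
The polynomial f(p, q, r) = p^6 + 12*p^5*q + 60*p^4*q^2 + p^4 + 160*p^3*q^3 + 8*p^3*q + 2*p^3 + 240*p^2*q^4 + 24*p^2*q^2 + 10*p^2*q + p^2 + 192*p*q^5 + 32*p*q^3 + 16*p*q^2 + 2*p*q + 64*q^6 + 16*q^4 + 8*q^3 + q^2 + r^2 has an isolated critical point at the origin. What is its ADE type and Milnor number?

The Hessian of f at 0 has rank 2. Corank 1: A-series; mu = 5 gives A_5.

Type A_{5}, Milnor number mu = 5.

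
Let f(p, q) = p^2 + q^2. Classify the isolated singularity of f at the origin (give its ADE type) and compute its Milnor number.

The Hessian of f at 0 has rank 2. Corank 0: nondegenerate Morse point, so A_1.

Type A_1, Milnor number mu = 1.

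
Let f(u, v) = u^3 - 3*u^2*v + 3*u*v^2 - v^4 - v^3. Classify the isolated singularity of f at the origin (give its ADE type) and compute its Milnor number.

Type E6, Milnor number mu = 6.

The Hessian of f at 0 has rank 0. Corank 2; j^3 = (u - v)^3 is a perfect cube, so E-series; the 4-jet and mu = 6 give E_6.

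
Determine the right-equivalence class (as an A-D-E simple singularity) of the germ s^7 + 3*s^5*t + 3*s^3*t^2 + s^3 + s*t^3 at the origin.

E_{7}

The Hessian of f at 0 has rank 0. Corank 2; j^3 = s^3 is a perfect cube, so E-series; the 4-jet and mu = 7 give E_7.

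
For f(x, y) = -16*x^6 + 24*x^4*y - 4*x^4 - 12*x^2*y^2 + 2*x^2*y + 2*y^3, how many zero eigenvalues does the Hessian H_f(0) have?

The Hessian at 0 is [[0, 0], [0, 0]] of rank 0; hence corank 2.

2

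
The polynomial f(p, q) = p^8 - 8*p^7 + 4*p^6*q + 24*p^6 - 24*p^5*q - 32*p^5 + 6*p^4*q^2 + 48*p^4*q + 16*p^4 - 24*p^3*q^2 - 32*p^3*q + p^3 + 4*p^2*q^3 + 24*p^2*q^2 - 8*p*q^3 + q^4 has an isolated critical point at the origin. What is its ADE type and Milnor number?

Type E6, Milnor number mu = 6.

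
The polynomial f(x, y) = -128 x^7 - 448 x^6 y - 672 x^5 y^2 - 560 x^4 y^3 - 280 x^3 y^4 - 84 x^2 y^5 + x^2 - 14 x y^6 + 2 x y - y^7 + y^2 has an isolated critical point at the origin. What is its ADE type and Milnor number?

Type A_6, Milnor number mu = 6.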